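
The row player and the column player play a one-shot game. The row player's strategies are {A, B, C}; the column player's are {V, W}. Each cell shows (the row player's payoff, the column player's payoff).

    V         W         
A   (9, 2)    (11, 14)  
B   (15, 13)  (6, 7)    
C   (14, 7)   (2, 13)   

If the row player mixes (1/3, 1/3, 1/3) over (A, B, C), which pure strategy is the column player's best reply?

Compute the column player's expected payoff from each pure strategy against the given mix.
V: (1/3)·2 + (1/3)·13 + (1/3)·7 = 22/3
W: (1/3)·14 + (1/3)·7 + (1/3)·13 = 34/3
Highest expected payoff is 34/3, from W.

W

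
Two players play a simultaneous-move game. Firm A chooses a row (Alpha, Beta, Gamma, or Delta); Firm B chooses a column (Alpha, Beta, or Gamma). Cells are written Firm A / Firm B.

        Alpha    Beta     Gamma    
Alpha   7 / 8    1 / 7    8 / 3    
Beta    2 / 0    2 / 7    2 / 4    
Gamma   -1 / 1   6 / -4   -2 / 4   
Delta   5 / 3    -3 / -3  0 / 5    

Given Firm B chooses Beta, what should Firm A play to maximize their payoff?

Gamma

With Firm B fixed at Beta, Firm A's payoffs are: Alpha → 1, Beta → 2, Gamma → 6, Delta → -3.
The maximum is 6, achieved by Gamma.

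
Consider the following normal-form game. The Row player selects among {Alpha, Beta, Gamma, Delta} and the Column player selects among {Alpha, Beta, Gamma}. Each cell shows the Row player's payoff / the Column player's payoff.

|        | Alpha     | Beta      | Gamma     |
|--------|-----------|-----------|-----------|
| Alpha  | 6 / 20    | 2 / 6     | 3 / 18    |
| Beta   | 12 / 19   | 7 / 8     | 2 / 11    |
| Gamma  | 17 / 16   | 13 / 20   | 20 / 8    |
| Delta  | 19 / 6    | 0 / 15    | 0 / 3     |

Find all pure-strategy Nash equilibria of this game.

Find each player's best response to every opponent strategy; NE are the intersections.
The Row player's best responses — vs Alpha: Delta (payoff 19); vs Beta: Gamma (payoff 13); vs Gamma: Gamma (payoff 20).
The Column player's best responses — vs Alpha: Alpha (payoff 20); vs Beta: Alpha (payoff 19); vs Gamma: Beta (payoff 20); vs Delta: Beta (payoff 15).
The only mutual best response is (Gamma, Beta); neither player gains by switching there.

(Gamma, Beta)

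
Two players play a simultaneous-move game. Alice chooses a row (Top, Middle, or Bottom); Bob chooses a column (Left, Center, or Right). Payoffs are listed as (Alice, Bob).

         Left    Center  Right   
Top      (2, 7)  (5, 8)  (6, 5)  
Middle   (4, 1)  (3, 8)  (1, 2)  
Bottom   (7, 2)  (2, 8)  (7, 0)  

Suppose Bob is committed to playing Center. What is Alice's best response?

With Bob fixed at Center, Alice's payoffs are: Top → 5, Middle → 3, Bottom → 2.
The maximum is 5, achieved by Top.

Top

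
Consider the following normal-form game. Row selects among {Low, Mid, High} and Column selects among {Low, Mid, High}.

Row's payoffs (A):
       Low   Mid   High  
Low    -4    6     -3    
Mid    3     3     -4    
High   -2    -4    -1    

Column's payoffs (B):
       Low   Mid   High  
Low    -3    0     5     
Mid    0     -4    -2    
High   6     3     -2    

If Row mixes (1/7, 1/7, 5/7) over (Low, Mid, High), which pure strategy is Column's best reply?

Column's best reply maximizes expected payoff against the mix.
Low: (1/7)·(-3) + (1/7)·0 + (5/7)·6 = 27/7
Mid: (1/7)·0 + (1/7)·(-4) + (5/7)·3 = 11/7
High: (1/7)·5 + (1/7)·(-2) + (5/7)·(-2) = -1
Highest expected payoff is 27/7, from Low.

Low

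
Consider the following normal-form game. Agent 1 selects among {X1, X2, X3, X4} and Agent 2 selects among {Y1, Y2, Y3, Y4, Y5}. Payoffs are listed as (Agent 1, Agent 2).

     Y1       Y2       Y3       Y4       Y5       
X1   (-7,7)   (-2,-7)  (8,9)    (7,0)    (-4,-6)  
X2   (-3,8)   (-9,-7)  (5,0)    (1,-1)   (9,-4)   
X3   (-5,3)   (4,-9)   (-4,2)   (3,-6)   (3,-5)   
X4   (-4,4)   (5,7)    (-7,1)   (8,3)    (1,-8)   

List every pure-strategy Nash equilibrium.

(X1, Y3), (X2, Y1), and (X4, Y2)

Find each player's best response to every opponent strategy; NE are the intersections.
Agent 1's best responses — vs Y1: X2 (payoff -3); vs Y2: X4 (payoff 5); vs Y3: X1 (payoff 8); vs Y4: X4 (payoff 8); vs Y5: X2 (payoff 9).
Agent 2's best responses — vs X1: Y3 (payoff 9); vs X2: Y1 (payoff 8); vs X3: Y1 (payoff 3); vs X4: Y2 (payoff 7).
Mutual best responses occur at (X1, Y3), (X2, Y1), and (X4, Y2); at each, neither player gains by switching.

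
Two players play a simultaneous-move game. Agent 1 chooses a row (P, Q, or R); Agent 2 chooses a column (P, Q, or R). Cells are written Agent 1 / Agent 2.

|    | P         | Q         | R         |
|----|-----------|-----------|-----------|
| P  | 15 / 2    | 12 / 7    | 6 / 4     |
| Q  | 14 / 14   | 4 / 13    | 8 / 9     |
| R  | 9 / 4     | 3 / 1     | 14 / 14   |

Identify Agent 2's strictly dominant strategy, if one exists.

No strictly dominant strategy

A strategy is strictly dominant if it gives Agent 2 a strictly higher payoff than every other strategy, against every choice by the opponent.
P is not dominant: against P, Q gives 7 > 2.
Q is not dominant: against Q, P gives 14 > 13.
R is not dominant: against P, Q gives 7 > 4.
No single strategy is best against every opponent action.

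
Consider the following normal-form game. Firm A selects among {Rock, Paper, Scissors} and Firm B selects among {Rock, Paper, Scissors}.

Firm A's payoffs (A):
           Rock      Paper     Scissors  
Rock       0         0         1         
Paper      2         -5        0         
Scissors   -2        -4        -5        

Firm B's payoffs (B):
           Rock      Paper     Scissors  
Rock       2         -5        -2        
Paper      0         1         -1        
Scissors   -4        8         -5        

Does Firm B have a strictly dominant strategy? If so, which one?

A strategy is strictly dominant if it gives Firm B a strictly higher payoff than every other strategy, against every choice by the opponent.
Rock is not dominant: against Paper, Paper gives 1 > 0.
Paper is not dominant: against Rock, Rock gives 2 > -5.
Scissors is not dominant: against Rock, Rock gives 2 > -2.
No single strategy is best against every opponent action.

No strictly dominant strategy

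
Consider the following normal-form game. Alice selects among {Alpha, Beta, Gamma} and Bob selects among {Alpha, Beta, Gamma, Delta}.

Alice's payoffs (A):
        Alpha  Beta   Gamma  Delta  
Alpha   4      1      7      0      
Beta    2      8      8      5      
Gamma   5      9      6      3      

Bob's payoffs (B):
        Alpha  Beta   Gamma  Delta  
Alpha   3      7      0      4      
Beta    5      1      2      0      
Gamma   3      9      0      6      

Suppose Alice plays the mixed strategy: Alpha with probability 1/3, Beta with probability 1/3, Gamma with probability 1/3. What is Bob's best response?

Beta

Compute Bob's expected payoff from each pure strategy against the given mix.
Alpha: (1/3)·3 + (1/3)·5 + (1/3)·3 = 11/3
Beta: (1/3)·7 + (1/3)·1 + (1/3)·9 = 17/3
Gamma: (1/3)·0 + (1/3)·2 + (1/3)·0 = 2/3
Delta: (1/3)·4 + (1/3)·0 + (1/3)·6 = 10/3
Highest expected payoff is 17/3, from Beta.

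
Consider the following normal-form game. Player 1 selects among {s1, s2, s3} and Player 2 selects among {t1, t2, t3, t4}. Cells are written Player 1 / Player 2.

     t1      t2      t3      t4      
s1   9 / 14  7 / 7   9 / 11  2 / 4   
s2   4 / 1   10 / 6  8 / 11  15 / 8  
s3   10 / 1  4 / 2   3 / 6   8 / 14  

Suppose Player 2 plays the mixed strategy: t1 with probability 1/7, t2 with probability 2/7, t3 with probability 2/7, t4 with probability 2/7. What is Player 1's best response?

Compute Player 1's expected payoff from each pure strategy against the given mix.
s1: (1/7)·9 + (2/7)·7 + (2/7)·9 + (2/7)·2 = 45/7
s2: (1/7)·4 + (2/7)·10 + (2/7)·8 + (2/7)·15 = 10
s3: (1/7)·10 + (2/7)·4 + (2/7)·3 + (2/7)·8 = 40/7
Highest expected payoff is 10, from s2.

s2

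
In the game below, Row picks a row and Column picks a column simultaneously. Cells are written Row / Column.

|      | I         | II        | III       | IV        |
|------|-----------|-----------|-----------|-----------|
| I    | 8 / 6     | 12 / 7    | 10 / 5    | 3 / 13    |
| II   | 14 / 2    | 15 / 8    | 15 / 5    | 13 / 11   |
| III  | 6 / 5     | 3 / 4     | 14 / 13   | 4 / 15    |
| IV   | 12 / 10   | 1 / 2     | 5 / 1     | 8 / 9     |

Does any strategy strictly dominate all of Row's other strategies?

Check whether one of Row's strategies beats all alternatives regardless of what the opponent does.
II strictly dominates: vs I: 14 > each of {8, 6, 12}; vs II: 15 > each of {12, 3, 1}; vs III: 15 > each of {10, 14, 5}; vs IV: 13 > each of {3, 4, 8}.

II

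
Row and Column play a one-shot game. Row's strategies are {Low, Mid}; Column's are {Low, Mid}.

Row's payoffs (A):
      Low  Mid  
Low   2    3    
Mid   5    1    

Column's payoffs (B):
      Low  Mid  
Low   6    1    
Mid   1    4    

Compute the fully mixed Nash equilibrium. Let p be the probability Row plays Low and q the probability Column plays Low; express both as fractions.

In a mixed NE each player is indifferent between their pure strategies, so the opponent's mix sets the indifference.
Column indifferent between Low and Mid: p·6 + (1−p)·1 = p·1 + (1−p)·4 ⟹ 1 + 5p = 4 + (-3)p ⟹ p = 3/8.
Row indifferent between Low and Mid: q·2 + (1−q)·3 = q·5 + (1−q)·1 ⟹ 3 + (-1)q = 1 + 4q ⟹ q = 2/5.

p = 3/8, q = 2/5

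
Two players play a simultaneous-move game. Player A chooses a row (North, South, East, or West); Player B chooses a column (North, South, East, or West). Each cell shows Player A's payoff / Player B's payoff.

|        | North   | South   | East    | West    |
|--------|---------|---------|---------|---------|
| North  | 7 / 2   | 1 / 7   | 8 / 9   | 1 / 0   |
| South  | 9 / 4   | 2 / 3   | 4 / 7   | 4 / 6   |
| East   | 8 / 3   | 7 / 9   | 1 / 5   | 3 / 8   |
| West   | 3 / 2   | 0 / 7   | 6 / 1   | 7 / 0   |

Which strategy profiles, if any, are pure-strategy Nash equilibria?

(North, East) and (East, South)

A profile is a Nash equilibrium when each player is best-responding to the other.
Player A's best responses — vs North: South (payoff 9); vs South: East (payoff 7); vs East: North (payoff 8); vs West: West (payoff 7).
Player B's best responses — vs North: East (payoff 9); vs South: East (payoff 7); vs East: South (payoff 9); vs West: South (payoff 7).
Mutual best responses occur at (North, East) and (East, South); at each, neither player gains by switching.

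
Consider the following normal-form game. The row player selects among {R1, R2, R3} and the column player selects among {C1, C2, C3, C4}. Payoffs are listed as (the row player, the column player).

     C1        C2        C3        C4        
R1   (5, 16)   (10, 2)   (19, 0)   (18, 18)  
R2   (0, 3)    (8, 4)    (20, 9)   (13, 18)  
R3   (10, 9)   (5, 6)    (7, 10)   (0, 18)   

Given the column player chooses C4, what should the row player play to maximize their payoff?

R1

With the column player fixed at C4, the row player's payoffs are: R1 → 18, R2 → 13, R3 → 0.
The maximum is 18, achieved by R1.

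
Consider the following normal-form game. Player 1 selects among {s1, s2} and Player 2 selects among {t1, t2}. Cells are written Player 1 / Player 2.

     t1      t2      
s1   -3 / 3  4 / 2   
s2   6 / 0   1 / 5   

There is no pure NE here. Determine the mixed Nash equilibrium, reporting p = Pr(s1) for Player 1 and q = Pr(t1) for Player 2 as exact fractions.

p = 5/6, q = 1/4

In a mixed NE each player is indifferent between their pure strategies, so the opponent's mix sets the indifference.
Player 2 indifferent between t1 and t2: p·3 + (1−p)·0 = p·2 + (1−p)·5 ⟹ 0 + 3p = 5 + (-3)p ⟹ p = 5/6.
Player 1 indifferent between s1 and s2: q·(-3) + (1−q)·4 = q·6 + (1−q)·1 ⟹ 4 + (-7)q = 1 + 5q ⟹ q = 1/4.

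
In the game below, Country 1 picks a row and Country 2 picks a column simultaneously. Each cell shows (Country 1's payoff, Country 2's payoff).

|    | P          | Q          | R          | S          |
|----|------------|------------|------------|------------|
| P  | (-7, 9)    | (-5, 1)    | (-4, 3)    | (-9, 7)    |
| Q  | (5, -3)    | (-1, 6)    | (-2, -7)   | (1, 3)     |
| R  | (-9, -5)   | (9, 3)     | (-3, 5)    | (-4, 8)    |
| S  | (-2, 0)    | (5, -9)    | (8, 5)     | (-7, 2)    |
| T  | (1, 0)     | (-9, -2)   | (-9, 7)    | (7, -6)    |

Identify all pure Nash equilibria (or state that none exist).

(S, R)

Check mutual best responses: a cell is a NE iff neither player can gain by unilaterally deviating.
Country 1's best responses — vs P: Q (payoff 5); vs Q: R (payoff 9); vs R: S (payoff 8); vs S: T (payoff 7).
Country 2's best responses — vs P: P (payoff 9); vs Q: Q (payoff 6); vs R: S (payoff 8); vs S: R (payoff 5); vs T: R (payoff 7).
The only mutual best response is (S, R); neither player gains by switching there.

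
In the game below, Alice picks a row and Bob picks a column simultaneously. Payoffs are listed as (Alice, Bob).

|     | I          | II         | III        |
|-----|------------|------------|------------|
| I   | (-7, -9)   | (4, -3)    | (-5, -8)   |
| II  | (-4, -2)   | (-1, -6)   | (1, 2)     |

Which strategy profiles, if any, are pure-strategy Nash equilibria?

A profile is a Nash equilibrium when each player is best-responding to the other.
Alice's best responses — vs I: II (payoff -4); vs II: I (payoff 4); vs III: II (payoff 1).
Bob's best responses — vs I: II (payoff -3); vs II: III (payoff 2).
Mutual best responses occur at (I, II) and (II, III); at each, neither player gains by switching.

(I, II) and (II, III)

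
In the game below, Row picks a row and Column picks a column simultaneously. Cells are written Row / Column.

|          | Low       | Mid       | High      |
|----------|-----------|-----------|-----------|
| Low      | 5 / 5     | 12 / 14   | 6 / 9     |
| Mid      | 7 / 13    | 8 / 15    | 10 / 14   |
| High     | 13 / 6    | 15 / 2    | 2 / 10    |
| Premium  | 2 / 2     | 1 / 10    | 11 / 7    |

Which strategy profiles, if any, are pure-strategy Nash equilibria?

A profile is a Nash equilibrium when each player is best-responding to the other.
Row's best responses — vs Low: High (payoff 13); vs Mid: High (payoff 15); vs High: Premium (payoff 11).
Column's best responses — vs Low: Mid (payoff 14); vs Mid: Mid (payoff 15); vs High: High (payoff 10); vs Premium: Mid (payoff 10).
No cell has both players best-responding. For instance, Row's best reply to Low is High, but against High Column prefers High over Low.

No pure-strategy Nash equilibrium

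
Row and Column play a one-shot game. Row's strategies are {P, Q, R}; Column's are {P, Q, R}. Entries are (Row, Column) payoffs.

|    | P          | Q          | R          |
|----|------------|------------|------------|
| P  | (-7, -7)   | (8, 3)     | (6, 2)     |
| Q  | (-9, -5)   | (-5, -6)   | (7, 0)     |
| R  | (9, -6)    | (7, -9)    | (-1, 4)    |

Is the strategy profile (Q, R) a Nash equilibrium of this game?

Holding Column at R: Row gets 7 from Q, versus 6 from P, -1 from R. No profitable deviation for Row.
Holding Row at Q: Column gets 0 from R, versus -5 from P, -6 from Q. No profitable deviation for Column either.

Yes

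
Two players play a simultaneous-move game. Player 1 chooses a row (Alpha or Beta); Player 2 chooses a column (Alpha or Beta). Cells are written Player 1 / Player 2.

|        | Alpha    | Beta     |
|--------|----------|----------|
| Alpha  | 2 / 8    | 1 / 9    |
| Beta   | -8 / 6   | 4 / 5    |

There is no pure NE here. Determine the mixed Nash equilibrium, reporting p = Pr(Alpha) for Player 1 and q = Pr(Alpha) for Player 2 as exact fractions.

p = 1/2, q = 3/13

In a mixed NE each player is indifferent between their pure strategies, so the opponent's mix sets the indifference.
Player 2 indifferent between Alpha and Beta: p·8 + (1−p)·6 = p·9 + (1−p)·5 ⟹ 6 + 2p = 5 + 4p ⟹ p = 1/2.
Player 1 indifferent between Alpha and Beta: q·2 + (1−q)·1 = q·(-8) + (1−q)·4 ⟹ 1 + 1q = 4 + (-12)q ⟹ q = 3/13.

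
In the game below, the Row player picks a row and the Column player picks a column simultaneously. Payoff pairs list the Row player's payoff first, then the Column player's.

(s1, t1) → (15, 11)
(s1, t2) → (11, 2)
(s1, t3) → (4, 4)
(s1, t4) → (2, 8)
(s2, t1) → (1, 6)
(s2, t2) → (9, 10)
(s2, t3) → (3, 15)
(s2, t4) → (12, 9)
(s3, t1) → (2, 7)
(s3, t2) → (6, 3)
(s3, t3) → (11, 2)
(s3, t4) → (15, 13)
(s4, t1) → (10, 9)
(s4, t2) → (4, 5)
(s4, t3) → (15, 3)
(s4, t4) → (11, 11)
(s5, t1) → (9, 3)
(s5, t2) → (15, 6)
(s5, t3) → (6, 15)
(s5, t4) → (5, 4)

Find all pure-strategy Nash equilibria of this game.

Check mutual best responses: a cell is a NE iff neither player can gain by unilaterally deviating.
The Row player's best responses — vs t1: s1 (payoff 15); vs t2: s5 (payoff 15); vs t3: s4 (payoff 15); vs t4: s3 (payoff 15).
The Column player's best responses — vs s1: t1 (payoff 11); vs s2: t3 (payoff 15); vs s3: t4 (payoff 13); vs s4: t4 (payoff 11); vs s5: t3 (payoff 15).
Mutual best responses occur at (s1, t1) and (s3, t4); at each, neither player gains by switching.

(s1, t1) and (s3, t4)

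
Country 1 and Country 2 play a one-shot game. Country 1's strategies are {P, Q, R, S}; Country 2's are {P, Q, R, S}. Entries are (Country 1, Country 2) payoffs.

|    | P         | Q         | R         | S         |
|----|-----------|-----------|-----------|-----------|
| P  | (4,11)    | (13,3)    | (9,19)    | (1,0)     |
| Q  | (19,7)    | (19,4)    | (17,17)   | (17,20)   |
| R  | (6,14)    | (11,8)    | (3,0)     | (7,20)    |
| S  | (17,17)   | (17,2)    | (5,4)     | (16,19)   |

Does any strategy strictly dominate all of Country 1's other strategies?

Q

Check whether one of Country 1's strategies beats all alternatives regardless of what the opponent does.
Q strictly dominates: vs P: 19 > each of {4, 6, 17}; vs Q: 19 > each of {13, 11, 17}; vs R: 17 > each of {9, 3, 5}; vs S: 17 > each of {1, 7, 16}.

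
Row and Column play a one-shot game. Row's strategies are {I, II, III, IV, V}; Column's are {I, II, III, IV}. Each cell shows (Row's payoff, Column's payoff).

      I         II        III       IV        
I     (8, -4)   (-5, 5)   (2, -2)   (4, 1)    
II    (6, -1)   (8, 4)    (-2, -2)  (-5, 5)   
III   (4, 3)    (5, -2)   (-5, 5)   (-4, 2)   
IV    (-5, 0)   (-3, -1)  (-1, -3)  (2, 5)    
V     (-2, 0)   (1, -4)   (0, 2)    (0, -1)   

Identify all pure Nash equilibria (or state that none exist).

Check mutual best responses: a cell is a NE iff neither player can gain by unilaterally deviating.
Row's best responses — vs I: I (payoff 8); vs II: II (payoff 8); vs III: I (payoff 2); vs IV: I (payoff 4).
Column's best responses — vs I: II (payoff 5); vs II: IV (payoff 5); vs III: III (payoff 5); vs IV: IV (payoff 5); vs V: III (payoff 2).
No cell has both players best-responding. For instance, Row's best reply to III is I, but against I Column prefers II over III.

None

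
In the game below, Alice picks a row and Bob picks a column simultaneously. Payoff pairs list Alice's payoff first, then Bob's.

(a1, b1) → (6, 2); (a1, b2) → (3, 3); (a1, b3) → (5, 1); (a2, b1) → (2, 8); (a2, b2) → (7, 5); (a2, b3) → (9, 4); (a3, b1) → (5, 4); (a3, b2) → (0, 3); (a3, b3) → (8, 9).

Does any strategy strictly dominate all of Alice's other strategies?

A strategy is strictly dominant if it gives Alice a strictly higher payoff than every other strategy, against every choice by the opponent.
a1 is not dominant: against b2, a2 gives 7 > 3.
a2 is not dominant: against b1, a1 gives 6 > 2.
a3 is not dominant: against b1, a1 gives 6 > 5.
No single strategy is best against every opponent action.

None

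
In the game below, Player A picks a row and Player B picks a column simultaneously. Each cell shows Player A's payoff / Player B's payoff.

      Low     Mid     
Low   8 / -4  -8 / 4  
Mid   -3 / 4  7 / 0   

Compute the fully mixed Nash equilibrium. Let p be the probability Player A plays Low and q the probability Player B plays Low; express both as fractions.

p = 1/3, q = 15/26

In a mixed NE each player is indifferent between their pure strategies, so the opponent's mix sets the indifference.
Player B indifferent between Low and Mid: p·(-4) + (1−p)·4 = p·4 + (1−p)·0 ⟹ 4 + (-8)p = 0 + 4p ⟹ p = 1/3.
Player A indifferent between Low and Mid: q·8 + (1−q)·(-8) = q·(-3) + (1−q)·7 ⟹ (-8) + 16q = 7 + (-10)q ⟹ q = 15/26.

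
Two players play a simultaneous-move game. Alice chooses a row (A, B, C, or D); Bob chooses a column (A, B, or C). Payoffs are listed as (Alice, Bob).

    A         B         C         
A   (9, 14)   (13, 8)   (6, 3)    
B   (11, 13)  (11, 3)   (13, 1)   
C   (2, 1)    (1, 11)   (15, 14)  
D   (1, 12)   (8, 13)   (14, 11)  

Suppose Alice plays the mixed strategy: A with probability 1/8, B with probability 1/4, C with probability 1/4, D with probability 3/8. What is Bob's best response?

A

Bob's best reply maximizes expected payoff against the mix.
A: (1/8)·14 + (1/4)·13 + (1/4)·1 + (3/8)·12 = 39/4
B: (1/8)·8 + (1/4)·3 + (1/4)·11 + (3/8)·13 = 75/8
C: (1/8)·3 + (1/4)·1 + (1/4)·14 + (3/8)·11 = 33/4
Highest expected payoff is 39/4, from A.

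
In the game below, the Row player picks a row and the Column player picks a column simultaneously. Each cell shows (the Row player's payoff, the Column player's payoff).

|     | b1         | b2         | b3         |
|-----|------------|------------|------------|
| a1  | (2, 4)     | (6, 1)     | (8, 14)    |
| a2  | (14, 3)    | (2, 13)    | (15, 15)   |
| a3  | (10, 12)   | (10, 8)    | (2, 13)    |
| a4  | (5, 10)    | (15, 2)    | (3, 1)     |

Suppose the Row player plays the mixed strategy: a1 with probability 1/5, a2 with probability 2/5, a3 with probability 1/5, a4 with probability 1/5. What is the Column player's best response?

The Column player's best reply maximizes expected payoff against the mix.
b1: (1/5)·4 + (2/5)·3 + (1/5)·12 + (1/5)·10 = 32/5
b2: (1/5)·1 + (2/5)·13 + (1/5)·8 + (1/5)·2 = 37/5
b3: (1/5)·14 + (2/5)·15 + (1/5)·13 + (1/5)·1 = 58/5
Highest expected payoff is 58/5, from b3.

b3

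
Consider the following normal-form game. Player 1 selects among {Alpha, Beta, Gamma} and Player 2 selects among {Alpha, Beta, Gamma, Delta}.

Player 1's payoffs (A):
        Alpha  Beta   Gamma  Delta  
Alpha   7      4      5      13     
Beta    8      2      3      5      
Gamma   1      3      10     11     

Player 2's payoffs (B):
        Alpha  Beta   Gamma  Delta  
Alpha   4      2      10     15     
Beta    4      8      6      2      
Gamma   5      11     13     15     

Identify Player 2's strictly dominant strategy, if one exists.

None

A strategy is strictly dominant if it gives Player 2 a strictly higher payoff than every other strategy, against every choice by the opponent.
Alpha is not dominant: against Alpha, Gamma gives 10 > 4.
Beta is not dominant: against Alpha, Alpha gives 4 > 2.
Gamma is not dominant: against Alpha, Delta gives 15 > 10.
Delta is not dominant: against Beta, Alpha gives 4 > 2.
No single strategy is best against every opponent action.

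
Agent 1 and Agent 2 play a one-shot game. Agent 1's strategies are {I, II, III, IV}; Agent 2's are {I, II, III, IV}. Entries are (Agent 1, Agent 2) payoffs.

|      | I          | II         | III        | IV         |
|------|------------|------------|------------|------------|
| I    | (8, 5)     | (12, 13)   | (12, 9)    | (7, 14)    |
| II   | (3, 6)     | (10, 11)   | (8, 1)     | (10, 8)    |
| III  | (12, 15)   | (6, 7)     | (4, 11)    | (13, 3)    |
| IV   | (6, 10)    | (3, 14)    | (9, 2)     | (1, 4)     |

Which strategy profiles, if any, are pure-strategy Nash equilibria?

Find each player's best response to every opponent strategy; NE are the intersections.
Agent 1's best responses — vs I: III (payoff 12); vs II: I (payoff 12); vs III: I (payoff 12); vs IV: III (payoff 13).
Agent 2's best responses — vs I: IV (payoff 14); vs II: II (payoff 11); vs III: I (payoff 15); vs IV: II (payoff 14).
The only mutual best response is (III, I); neither player gains by switching there.

(III, I)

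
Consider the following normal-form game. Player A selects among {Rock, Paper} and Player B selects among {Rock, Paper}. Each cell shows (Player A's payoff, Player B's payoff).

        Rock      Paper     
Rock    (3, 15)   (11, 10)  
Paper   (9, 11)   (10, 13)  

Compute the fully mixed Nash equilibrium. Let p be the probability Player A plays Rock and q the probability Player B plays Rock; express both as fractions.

In a mixed NE each player is indifferent between their pure strategies, so the opponent's mix sets the indifference.
Player B indifferent between Rock and Paper: p·15 + (1−p)·11 = p·10 + (1−p)·13 ⟹ 11 + 4p = 13 + (-3)p ⟹ p = 2/7.
Player A indifferent between Rock and Paper: q·3 + (1−q)·11 = q·9 + (1−q)·10 ⟹ 11 + (-8)q = 10 + (-1)q ⟹ q = 1/7.

p = 2/7, q = 1/7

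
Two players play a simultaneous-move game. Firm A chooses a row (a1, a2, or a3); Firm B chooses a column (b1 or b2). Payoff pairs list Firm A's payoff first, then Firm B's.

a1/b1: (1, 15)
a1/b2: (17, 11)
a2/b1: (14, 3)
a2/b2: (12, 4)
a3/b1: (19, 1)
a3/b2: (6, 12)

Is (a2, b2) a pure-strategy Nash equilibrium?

Holding Firm B at b2: Firm A gets 12 from a2 but could get 17 by switching to a1. Firm A has a profitable deviation.

No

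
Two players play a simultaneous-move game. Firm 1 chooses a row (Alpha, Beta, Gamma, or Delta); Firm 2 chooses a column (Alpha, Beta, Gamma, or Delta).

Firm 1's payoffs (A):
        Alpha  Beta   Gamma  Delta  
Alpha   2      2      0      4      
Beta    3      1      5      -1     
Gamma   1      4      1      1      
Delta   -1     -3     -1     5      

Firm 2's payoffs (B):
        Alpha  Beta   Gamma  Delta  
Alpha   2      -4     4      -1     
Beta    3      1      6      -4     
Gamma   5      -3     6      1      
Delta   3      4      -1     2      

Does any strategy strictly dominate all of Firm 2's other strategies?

None

Check whether one of Firm 2's strategies beats all alternatives regardless of what the opponent does.
Alpha is not dominant: against Alpha, Gamma gives 4 > 2.
Beta is not dominant: against Alpha, Alpha gives 2 > -4.
Gamma is not dominant: against Delta, Alpha gives 3 > -1.
Delta is not dominant: against Alpha, Alpha gives 2 > -1.
No single strategy is best against every opponent action.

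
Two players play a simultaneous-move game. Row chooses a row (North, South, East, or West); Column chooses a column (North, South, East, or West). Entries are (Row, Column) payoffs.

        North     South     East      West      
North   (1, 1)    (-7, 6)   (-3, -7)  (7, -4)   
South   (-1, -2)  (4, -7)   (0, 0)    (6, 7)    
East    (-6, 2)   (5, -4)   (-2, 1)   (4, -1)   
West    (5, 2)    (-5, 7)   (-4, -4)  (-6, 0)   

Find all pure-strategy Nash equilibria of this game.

Check mutual best responses: a cell is a NE iff neither player can gain by unilaterally deviating.
Row's best responses — vs North: West (payoff 5); vs South: East (payoff 5); vs East: South (payoff 0); vs West: North (payoff 7).
Column's best responses — vs North: South (payoff 6); vs South: West (payoff 7); vs East: North (payoff 2); vs West: South (payoff 7).
No cell has both players best-responding. For instance, Row's best reply to East is South, but against South Column prefers West over East.

There is no pure-strategy Nash equilibrium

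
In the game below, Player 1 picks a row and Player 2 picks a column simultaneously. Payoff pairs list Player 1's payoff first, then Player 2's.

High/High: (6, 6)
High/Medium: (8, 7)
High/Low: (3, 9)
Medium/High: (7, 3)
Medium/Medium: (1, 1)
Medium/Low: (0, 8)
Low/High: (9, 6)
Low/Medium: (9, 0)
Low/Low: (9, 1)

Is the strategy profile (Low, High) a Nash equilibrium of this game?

Holding Player 2 at High: Player 1 gets 9 from Low, versus 6 from High, 7 from Medium. No profitable deviation for Player 1.
Holding Player 1 at Low: Player 2 gets 6 from High, versus 0 from Medium, 1 from Low. No profitable deviation for Player 2 either.

Yes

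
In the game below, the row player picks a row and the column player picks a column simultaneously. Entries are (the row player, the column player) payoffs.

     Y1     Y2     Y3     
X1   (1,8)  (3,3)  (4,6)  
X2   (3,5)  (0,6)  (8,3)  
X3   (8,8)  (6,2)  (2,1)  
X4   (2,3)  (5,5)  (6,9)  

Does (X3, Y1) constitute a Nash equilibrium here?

Holding the column player at Y1: the row player gets 8 from X3, versus 1 from X1, 3 from X2, 2 from X4. No profitable deviation for the row player.
Holding the row player at X3: the column player gets 8 from Y1, versus 2 from Y2, 1 from Y3. No profitable deviation for the column player either.

Yes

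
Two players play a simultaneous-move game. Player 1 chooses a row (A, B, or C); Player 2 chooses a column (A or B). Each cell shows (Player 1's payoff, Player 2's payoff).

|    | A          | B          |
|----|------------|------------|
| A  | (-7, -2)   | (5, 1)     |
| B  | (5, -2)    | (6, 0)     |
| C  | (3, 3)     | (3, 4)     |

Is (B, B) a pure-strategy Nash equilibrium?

Holding Player 2 at B: Player 1 gets 6 from B, versus 5 from A, 3 from C. No profitable deviation for Player 1.
Holding Player 1 at B: Player 2 gets 0 from B, versus -2 from A. No profitable deviation for Player 2 either.

Yes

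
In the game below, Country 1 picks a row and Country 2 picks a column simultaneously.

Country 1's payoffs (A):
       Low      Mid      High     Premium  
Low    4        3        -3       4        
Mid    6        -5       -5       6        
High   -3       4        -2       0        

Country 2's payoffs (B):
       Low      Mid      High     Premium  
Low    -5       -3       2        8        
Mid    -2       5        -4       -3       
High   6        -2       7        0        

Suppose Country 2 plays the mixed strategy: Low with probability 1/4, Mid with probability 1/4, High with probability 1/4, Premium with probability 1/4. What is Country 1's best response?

Low

Compute Country 1's expected payoff from each pure strategy against the given mix.
Low: (1/4)·4 + (1/4)·3 + (1/4)·(-3) + (1/4)·4 = 2
Mid: (1/4)·6 + (1/4)·(-5) + (1/4)·(-5) + (1/4)·6 = 1/2
High: (1/4)·(-3) + (1/4)·4 + (1/4)·(-2) + (1/4)·0 = -1/4
Highest expected payoff is 2, from Low.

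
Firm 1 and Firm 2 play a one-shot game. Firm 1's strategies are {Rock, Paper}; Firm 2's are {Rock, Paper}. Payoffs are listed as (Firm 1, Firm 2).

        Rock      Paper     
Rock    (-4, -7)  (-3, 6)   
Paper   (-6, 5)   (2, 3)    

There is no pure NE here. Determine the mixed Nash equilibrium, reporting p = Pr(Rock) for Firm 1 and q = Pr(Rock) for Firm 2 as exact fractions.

p = 2/15, q = 5/7

Each player's mixing probability is pinned down by making the *other* player indifferent.
Firm 2 indifferent between Rock and Paper: p·(-7) + (1−p)·5 = p·6 + (1−p)·3 ⟹ 5 + (-12)p = 3 + 3p ⟹ p = 2/15.
Firm 1 indifferent between Rock and Paper: q·(-4) + (1−q)·(-3) = q·(-6) + (1−q)·2 ⟹ (-3) + (-1)q = 2 + (-8)q ⟹ q = 5/7.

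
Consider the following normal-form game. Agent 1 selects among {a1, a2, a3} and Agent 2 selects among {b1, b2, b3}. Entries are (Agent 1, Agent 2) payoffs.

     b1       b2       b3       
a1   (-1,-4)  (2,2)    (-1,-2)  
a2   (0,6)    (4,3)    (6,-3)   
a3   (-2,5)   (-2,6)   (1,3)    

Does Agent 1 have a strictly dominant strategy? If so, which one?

a2

A strategy is strictly dominant if it gives Agent 1 a strictly higher payoff than every other strategy, against every choice by the opponent.
a2 strictly dominates: vs b1: 0 > each of {-1, -2}; vs b2: 4 > each of {2, -2}; vs b3: 6 > each of {-1, 1}.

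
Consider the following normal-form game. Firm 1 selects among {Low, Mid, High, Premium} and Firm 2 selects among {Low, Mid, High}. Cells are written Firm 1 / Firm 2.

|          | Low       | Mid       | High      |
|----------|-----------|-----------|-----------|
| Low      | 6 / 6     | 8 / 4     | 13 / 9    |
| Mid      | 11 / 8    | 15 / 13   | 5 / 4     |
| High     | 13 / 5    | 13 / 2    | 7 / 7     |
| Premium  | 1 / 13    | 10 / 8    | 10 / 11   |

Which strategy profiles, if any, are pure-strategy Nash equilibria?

(Low, High) and (Mid, Mid)

A profile is a Nash equilibrium when each player is best-responding to the other.
Firm 1's best responses — vs Low: High (payoff 13); vs Mid: Mid (payoff 15); vs High: Low (payoff 13).
Firm 2's best responses — vs Low: High (payoff 9); vs Mid: Mid (payoff 13); vs High: High (payoff 7); vs Premium: Low (payoff 13).
Mutual best responses occur at (Low, High) and (Mid, Mid); at each, neither player gains by switching.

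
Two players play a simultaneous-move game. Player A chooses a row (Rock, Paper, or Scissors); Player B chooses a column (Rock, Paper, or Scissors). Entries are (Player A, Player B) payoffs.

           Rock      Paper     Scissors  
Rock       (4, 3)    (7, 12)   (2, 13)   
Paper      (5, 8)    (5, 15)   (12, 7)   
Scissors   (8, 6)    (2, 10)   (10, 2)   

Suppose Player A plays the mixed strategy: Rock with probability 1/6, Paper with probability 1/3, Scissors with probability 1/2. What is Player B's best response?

Player B's best reply maximizes expected payoff against the mix.
Rock: (1/6)·3 + (1/3)·8 + (1/2)·6 = 37/6
Paper: (1/6)·12 + (1/3)·15 + (1/2)·10 = 12
Scissors: (1/6)·13 + (1/3)·7 + (1/2)·2 = 11/2
Highest expected payoff is 12, from Paper.

Paper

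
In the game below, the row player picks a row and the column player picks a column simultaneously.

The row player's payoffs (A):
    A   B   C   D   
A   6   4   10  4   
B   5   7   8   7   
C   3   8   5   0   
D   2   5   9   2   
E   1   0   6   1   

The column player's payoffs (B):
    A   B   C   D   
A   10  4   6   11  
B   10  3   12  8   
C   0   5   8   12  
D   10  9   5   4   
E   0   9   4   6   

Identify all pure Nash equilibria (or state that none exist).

Check mutual best responses: a cell is a NE iff neither player can gain by unilaterally deviating.
The row player's best responses — vs A: A (payoff 6); vs B: C (payoff 8); vs C: A (payoff 10); vs D: B (payoff 7).
The column player's best responses — vs A: D (payoff 11); vs B: C (payoff 12); vs C: D (payoff 12); vs D: A (payoff 10); vs E: B (payoff 9).
No cell has both players best-responding. For instance, the row player's best reply to A is A, but against A the column player prefers D over A.

There is no pure-strategy Nash equilibrium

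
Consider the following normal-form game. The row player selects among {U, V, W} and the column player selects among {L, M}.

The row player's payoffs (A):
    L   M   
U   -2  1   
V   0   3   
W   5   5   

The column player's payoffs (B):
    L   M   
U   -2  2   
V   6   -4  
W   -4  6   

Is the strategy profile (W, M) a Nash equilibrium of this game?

Holding the column player at M: the row player gets 5 from W, versus 1 from U, 3 from V. No profitable deviation for the row player.
Holding the row player at W: the column player gets 6 from M, versus -4 from L. No profitable deviation for the column player either.

Yes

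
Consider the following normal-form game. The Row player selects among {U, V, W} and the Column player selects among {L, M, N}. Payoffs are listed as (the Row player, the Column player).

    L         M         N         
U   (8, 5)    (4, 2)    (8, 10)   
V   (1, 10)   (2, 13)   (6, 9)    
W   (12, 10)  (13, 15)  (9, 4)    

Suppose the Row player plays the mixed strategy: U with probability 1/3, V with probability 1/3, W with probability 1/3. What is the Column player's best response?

Compute the Column player's expected payoff from each pure strategy against the given mix.
L: (1/3)·5 + (1/3)·10 + (1/3)·10 = 25/3
M: (1/3)·2 + (1/3)·13 + (1/3)·15 = 10
N: (1/3)·10 + (1/3)·9 + (1/3)·4 = 23/3
Highest expected payoff is 10, from M.

M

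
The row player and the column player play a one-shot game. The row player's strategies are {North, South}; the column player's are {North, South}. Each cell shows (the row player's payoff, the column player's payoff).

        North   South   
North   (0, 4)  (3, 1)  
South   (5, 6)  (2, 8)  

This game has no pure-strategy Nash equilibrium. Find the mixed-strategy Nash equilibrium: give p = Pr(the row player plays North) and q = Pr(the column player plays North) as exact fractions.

In a mixed NE each player is indifferent between their pure strategies, so the opponent's mix sets the indifference.
The column player indifferent between North and South: p·4 + (1−p)·6 = p·1 + (1−p)·8 ⟹ 6 + (-2)p = 8 + (-7)p ⟹ p = 2/5.
The row player indifferent between North and South: q·0 + (1−q)·3 = q·5 + (1−q)·2 ⟹ 3 + (-3)q = 2 + 3q ⟹ q = 1/6.

p = 2/5, q = 1/6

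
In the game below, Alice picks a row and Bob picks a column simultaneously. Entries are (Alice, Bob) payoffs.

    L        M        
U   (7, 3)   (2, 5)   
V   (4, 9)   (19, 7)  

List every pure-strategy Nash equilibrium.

Find each player's best response to every opponent strategy; NE are the intersections.
Alice's best responses — vs L: U (payoff 7); vs M: V (payoff 19).
Bob's best responses — vs U: M (payoff 5); vs V: L (payoff 9).
No cell has both players best-responding. For instance, Alice's best reply to M is V, but against V Bob prefers L over M.

There is no pure-strategy Nash equilibrium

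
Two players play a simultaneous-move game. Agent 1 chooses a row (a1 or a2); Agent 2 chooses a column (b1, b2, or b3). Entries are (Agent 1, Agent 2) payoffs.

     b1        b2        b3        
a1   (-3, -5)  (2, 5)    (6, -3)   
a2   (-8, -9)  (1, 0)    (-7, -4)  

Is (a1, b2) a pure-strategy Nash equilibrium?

Yes

Holding Agent 2 at b2: Agent 1 gets 2 from a1, versus 1 from a2. No profitable deviation for Agent 1.
Holding Agent 1 at a1: Agent 2 gets 5 from b2, versus -5 from b1, -3 from b3. No profitable deviation for Agent 2 either.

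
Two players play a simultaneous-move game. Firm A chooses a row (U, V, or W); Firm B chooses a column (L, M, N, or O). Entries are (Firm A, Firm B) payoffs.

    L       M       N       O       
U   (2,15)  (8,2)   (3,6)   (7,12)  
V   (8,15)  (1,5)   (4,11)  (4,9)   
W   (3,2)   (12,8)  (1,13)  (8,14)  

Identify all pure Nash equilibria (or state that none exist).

Check mutual best responses: a cell is a NE iff neither player can gain by unilaterally deviating.
Firm A's best responses — vs L: V (payoff 8); vs M: W (payoff 12); vs N: V (payoff 4); vs O: W (payoff 8).
Firm B's best responses — vs U: L (payoff 15); vs V: L (payoff 15); vs W: O (payoff 14).
Mutual best responses occur at (V, L) and (W, O); at each, neither player gains by switching.

(V, L) and (W, O)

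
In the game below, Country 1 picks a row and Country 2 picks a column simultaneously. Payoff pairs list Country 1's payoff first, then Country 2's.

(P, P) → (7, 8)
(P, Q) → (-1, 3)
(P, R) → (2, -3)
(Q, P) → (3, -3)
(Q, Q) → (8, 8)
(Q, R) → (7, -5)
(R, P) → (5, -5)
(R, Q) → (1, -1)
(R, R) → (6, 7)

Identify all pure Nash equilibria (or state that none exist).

A profile is a Nash equilibrium when each player is best-responding to the other.
Country 1's best responses — vs P: P (payoff 7); vs Q: Q (payoff 8); vs R: Q (payoff 7).
Country 2's best responses — vs P: P (payoff 8); vs Q: Q (payoff 8); vs R: R (payoff 7).
Mutual best responses occur at (P, P) and (Q, Q); at each, neither player gains by switching.

(P, P) and (Q, Q)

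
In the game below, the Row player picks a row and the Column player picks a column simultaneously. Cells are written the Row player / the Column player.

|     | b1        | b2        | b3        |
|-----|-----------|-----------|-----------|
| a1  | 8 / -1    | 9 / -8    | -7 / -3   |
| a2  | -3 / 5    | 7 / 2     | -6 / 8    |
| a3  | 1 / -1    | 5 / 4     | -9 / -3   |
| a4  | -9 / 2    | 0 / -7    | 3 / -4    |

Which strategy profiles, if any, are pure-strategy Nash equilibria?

A profile is a Nash equilibrium when each player is best-responding to the other.
The Row player's best responses — vs b1: a1 (payoff 8); vs b2: a1 (payoff 9); vs b3: a4 (payoff 3).
The Column player's best responses — vs a1: b1 (payoff -1); vs a2: b3 (payoff 8); vs a3: b2 (payoff 4); vs a4: b1 (payoff 2).
The only mutual best response is (a1, b1); neither player gains by switching there.

(a1, b1)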